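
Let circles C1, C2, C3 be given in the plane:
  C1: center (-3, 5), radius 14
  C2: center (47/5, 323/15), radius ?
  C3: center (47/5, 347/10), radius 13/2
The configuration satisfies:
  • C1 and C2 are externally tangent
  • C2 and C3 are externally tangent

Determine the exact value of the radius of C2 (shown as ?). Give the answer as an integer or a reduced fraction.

20/3

1. [ext C1·C2]  r_C2² + 28r_C2 − 2080/9 = 0  ⇒  r_C2 = 20/3 (r>0 drops 1)
2. [ext C2·C3]  r_C2² + 13r_C2 − 1180/9 = 0  ⇒  r_C2 = 20/3 (r>0 drops 1)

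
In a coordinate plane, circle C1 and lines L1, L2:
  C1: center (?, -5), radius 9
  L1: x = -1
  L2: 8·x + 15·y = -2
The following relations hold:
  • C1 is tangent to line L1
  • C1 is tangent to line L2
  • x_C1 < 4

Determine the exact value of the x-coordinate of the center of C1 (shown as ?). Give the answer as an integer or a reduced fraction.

1. [C1‖L1]  x_C1² + 2x_C1 − 80 = 0  ⇒  x_C1 = -10 or 8
2. [C1‖L2]  x_C1² − (73/4)x_C1 − 565/2 = 0  ⇒  x_C1 = -10 or 113/4

-10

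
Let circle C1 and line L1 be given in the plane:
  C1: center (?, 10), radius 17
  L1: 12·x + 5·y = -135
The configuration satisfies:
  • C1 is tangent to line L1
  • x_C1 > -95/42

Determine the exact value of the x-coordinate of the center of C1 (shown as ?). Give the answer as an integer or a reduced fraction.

3

1. [C1‖L1]  x_C1² + (185/6)x_C1 − 203/2 = 0  ⇒  x_C1 = -203/6 or 3
2. given x_C1 > -95/42: keep 3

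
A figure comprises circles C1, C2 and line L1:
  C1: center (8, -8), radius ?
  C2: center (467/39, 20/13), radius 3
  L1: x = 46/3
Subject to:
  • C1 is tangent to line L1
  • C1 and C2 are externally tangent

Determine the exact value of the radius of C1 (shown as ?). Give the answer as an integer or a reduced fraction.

22/3

1. [C1‖L1]  r_C1² − 484/9 = 0  ⇒  r_C1 = 22/3 (r>0 drops 1)
2. [ext C1·C2]  r_C1² + 6r_C1 − 880/9 = 0  ⇒  r_C1 = 22/3 (r>0 drops 1)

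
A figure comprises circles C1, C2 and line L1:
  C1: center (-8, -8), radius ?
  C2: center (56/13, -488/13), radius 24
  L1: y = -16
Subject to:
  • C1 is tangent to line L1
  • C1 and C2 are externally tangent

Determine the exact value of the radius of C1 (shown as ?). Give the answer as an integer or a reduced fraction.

1. [C1‖L1]  r_C1² − 64 = 0  ⇒  r_C1 = 8 (r>0 drops 1)
2. [ext C1·C2]  r_C1² + 48r_C1 − 448 = 0  ⇒  r_C1 = 8 (r>0 drops 1)

8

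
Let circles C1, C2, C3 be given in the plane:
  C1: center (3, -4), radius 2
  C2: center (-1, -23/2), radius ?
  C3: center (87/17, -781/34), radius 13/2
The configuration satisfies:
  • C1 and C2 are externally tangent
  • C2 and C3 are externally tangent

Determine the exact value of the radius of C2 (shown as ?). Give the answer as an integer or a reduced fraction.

13/2

1. [ext C1·C2]  r_C2² + 4r_C2 − 273/4 = 0  ⇒  r_C2 = 13/2 (r>0 drops 1)
2. [ext C2·C3]  r_C2² + 13r_C2 − 507/4 = 0  ⇒  r_C2 = 13/2 (r>0 drops 1)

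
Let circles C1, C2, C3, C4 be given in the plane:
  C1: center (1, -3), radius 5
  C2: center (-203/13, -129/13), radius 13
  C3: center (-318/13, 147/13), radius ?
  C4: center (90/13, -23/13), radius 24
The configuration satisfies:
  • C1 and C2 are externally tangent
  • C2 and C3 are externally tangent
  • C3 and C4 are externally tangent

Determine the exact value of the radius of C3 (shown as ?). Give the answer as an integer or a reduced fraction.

10

1. [ext C2·C3]  r_C3² + 26r_C3 − 360 = 0  ⇒  r_C3 = 10 (r>0 drops 1)
2. [ext C3·C4]  r_C3² + 48r_C3 − 580 = 0  ⇒  r_C3 = 10 (r>0 drops 1)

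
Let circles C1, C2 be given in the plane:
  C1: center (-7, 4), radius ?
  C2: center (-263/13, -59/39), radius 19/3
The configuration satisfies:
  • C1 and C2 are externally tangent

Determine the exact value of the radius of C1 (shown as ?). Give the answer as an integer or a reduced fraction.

1. [ext C1·C2]  r_C1² + (38/3)r_C1 − 496/3 = 0  ⇒  r_C1 = 8 (r>0 drops 1)

8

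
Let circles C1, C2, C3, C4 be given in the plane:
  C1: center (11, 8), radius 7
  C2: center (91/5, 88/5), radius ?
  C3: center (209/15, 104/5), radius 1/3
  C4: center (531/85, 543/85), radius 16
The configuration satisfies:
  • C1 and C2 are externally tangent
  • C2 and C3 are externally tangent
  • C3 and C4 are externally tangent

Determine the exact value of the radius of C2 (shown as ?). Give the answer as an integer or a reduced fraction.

1. [ext C1·C2]  r_C2² + 14r_C2 − 95 = 0  ⇒  r_C2 = 5 (r>0 drops 1)
2. [ext C2·C3]  r_C2² + (2/3)r_C2 − 85/3 = 0  ⇒  r_C2 = 5 (r>0 drops 1)

5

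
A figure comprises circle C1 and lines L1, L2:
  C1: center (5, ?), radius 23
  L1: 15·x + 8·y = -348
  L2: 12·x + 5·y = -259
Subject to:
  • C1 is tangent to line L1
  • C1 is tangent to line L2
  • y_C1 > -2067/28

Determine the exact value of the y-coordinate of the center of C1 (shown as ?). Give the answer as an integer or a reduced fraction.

-4

1. [C1‖L1]  y_C1² + (423/4)y_C1 + 407 = 0  ⇒  y_C1 = -407/4 or -4
2. [C1‖L2]  y_C1² + (638/5)y_C1 + 2472/5 = 0  ⇒  y_C1 = -618/5 or -4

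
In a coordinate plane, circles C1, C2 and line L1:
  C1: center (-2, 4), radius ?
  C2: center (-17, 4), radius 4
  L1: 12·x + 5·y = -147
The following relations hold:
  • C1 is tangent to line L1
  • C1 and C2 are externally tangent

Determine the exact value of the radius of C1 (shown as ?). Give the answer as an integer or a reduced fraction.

11

1. [C1‖L1]  r_C1² − 121 = 0  ⇒  r_C1 = 11 (r>0 drops 1)
2. [ext C1·C2]  r_C1² + 8r_C1 − 209 = 0  ⇒  r_C1 = 11 (r>0 drops 1)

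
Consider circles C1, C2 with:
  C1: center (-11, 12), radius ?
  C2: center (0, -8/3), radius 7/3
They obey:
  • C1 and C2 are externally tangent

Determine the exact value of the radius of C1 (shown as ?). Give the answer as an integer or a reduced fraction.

16

1. [ext C1·C2]  r_C1² + (14/3)r_C1 − 992/3 = 0  ⇒  r_C1 = 16 (r>0 drops 1)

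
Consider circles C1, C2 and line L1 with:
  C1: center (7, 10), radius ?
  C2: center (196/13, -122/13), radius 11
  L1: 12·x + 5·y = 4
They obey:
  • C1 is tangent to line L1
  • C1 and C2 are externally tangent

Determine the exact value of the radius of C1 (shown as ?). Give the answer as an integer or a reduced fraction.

1. [C1‖L1]  r_C1² − 100 = 0  ⇒  r_C1 = 10 (r>0 drops 1)
2. [ext C1·C2]  r_C1² + 22r_C1 − 320 = 0  ⇒  r_C1 = 10 (r>0 drops 1)

10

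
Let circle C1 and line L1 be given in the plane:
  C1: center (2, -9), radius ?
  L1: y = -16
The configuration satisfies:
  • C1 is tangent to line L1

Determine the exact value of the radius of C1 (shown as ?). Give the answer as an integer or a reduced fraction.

1. [C1‖L1]  r_C1² − 49 = 0  ⇒  r_C1 = 7 (r>0 drops 1)

7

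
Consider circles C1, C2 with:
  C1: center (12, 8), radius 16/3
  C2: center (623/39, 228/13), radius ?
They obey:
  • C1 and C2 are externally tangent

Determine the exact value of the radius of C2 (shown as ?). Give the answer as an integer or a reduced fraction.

1. [ext C1·C2]  r_C2² + (32/3)r_C2 − 235/3 = 0  ⇒  r_C2 = 5 (r>0 drops 1)

5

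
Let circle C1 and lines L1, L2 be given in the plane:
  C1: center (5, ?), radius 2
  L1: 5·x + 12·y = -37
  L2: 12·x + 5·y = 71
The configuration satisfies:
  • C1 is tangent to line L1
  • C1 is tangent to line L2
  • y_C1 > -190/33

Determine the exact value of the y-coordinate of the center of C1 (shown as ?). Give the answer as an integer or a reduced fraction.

1. [C1‖L1]  y_C1² + (31/3)y_C1 + 22 = 0  ⇒  y_C1 = -22/3 or -3
2. [C1‖L2]  y_C1² − (22/5)y_C1 − 111/5 = 0  ⇒  y_C1 = -3 or 37/5

-3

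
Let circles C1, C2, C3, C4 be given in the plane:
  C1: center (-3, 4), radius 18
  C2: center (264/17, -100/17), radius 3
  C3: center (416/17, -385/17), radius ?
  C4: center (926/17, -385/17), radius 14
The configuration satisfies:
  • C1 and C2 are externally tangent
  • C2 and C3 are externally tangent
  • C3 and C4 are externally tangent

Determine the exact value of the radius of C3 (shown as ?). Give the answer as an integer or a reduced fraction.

1. [ext C2·C3]  r_C3² + 6r_C3 − 352 = 0  ⇒  r_C3 = 16 (r>0 drops 1)
2. [ext C3·C4]  r_C3² + 28r_C3 − 704 = 0  ⇒  r_C3 = 16 (r>0 drops 1)

16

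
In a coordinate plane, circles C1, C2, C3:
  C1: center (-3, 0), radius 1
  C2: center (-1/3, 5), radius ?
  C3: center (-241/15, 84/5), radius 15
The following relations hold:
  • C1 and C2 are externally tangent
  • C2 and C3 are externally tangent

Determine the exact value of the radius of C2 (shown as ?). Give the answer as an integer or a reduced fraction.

1. [ext C1·C2]  r_C2² + 2r_C2 − 280/9 = 0  ⇒  r_C2 = 14/3 (r>0 drops 1)
2. [ext C2·C3]  r_C2² + 30r_C2 − 1456/9 = 0  ⇒  r_C2 = 14/3 (r>0 drops 1)

14/3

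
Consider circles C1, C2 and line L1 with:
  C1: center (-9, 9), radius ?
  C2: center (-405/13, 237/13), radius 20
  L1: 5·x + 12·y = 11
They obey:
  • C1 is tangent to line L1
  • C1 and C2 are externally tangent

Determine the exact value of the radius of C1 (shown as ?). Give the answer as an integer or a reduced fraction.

4

1. [C1‖L1]  r_C1² − 16 = 0  ⇒  r_C1 = 4 (r>0 drops 1)
2. [ext C1·C2]  r_C1² + 40r_C1 − 176 = 0  ⇒  r_C1 = 4 (r>0 drops 1)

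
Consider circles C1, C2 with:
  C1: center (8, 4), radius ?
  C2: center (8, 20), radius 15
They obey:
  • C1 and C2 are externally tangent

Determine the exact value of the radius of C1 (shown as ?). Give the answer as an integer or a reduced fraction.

1. [ext C1·C2]  r_C1² + 30r_C1 − 31 = 0  ⇒  r_C1 = 1 (r>0 drops 1)

1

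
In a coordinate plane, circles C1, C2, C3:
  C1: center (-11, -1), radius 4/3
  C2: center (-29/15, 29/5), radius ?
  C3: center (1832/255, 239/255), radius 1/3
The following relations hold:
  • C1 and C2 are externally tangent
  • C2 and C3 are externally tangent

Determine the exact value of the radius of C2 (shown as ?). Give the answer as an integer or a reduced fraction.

1. [ext C1·C2]  r_C2² + (8/3)r_C2 − 380/3 = 0  ⇒  r_C2 = 10 (r>0 drops 1)
2. [ext C2·C3]  r_C2² + (2/3)r_C2 − 320/3 = 0  ⇒  r_C2 = 10 (r>0 drops 1)

10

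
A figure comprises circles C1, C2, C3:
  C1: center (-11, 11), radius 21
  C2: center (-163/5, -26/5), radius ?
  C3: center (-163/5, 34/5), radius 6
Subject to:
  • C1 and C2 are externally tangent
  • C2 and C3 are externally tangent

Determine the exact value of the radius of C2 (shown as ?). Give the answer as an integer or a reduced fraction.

1. [ext C1·C2]  r_C2² + 42r_C2 − 288 = 0  ⇒  r_C2 = 6 (r>0 drops 1)
2. [ext C2·C3]  r_C2² + 12r_C2 − 108 = 0  ⇒  r_C2 = 6 (r>0 drops 1)

6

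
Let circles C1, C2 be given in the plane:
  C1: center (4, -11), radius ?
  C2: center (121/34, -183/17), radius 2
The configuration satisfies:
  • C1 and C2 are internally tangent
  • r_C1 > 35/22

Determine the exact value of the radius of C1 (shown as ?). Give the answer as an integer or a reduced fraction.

5/2

1. [int C1,C2]  r_C1² − 4r_C1 + 15/4 = 0  ⇒  r_C1 = 3/2 or 5/2
2. given r_C1 > 35/22: keep 5/2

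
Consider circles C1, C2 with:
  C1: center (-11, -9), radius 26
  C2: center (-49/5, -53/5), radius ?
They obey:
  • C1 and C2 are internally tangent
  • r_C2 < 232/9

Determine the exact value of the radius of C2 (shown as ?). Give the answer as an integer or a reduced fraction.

1. [int C1,C2]  r_C2² − 52r_C2 + 672 = 0  ⇒  r_C2 = 24 or 28
2. given r_C2 < 232/9: keep 24

24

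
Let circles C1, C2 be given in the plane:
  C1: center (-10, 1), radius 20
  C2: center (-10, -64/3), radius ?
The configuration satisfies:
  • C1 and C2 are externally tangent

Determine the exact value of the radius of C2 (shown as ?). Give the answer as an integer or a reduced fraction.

1. [ext C1·C2]  r_C2² + 40r_C2 − 889/9 = 0  ⇒  r_C2 = 7/3 (r>0 drops 1)

7/3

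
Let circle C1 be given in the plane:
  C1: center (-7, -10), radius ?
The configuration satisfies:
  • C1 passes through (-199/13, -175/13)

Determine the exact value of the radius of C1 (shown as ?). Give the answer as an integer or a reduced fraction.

1. [C1∋P]  r_C1² − 81 = 0  ⇒  r_C1 = 9 (r>0 drops 1)

9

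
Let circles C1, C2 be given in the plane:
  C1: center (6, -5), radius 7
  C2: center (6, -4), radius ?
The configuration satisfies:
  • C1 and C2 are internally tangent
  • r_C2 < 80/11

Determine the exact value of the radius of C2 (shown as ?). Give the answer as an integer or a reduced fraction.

6

1. [int C1,C2]  r_C2² − 14r_C2 + 48 = 0  ⇒  r_C2 = 6 or 8
2. given r_C2 < 80/11: keep 6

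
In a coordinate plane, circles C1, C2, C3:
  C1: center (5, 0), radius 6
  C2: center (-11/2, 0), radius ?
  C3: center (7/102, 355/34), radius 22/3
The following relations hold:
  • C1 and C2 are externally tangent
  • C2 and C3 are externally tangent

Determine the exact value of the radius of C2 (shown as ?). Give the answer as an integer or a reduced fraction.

9/2

1. [ext C1·C2]  r_C2² + 12r_C2 − 297/4 = 0  ⇒  r_C2 = 9/2 (r>0 drops 1)
2. [ext C2·C3]  r_C2² + (44/3)r_C2 − 345/4 = 0  ⇒  r_C2 = 9/2 (r>0 drops 1)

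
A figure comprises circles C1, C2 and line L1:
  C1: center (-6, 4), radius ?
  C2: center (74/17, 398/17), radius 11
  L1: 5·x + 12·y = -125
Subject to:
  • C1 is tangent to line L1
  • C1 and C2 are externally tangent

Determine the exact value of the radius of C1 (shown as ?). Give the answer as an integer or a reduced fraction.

1. [C1‖L1]  r_C1² − 121 = 0  ⇒  r_C1 = 11 (r>0 drops 1)
2. [ext C1·C2]  r_C1² + 22r_C1 − 363 = 0  ⇒  r_C1 = 11 (r>0 drops 1)

11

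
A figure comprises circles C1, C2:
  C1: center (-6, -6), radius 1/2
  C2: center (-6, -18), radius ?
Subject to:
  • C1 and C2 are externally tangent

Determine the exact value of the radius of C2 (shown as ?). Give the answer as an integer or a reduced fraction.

1. [ext C1·C2]  r_C2² + 1r_C2 − 575/4 = 0  ⇒  r_C2 = 23/2 (r>0 drops 1)

23/2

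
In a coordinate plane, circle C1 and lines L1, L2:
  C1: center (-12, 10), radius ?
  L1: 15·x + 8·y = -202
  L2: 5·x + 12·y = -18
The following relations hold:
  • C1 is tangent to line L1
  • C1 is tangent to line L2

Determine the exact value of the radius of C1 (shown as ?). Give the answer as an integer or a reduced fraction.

6

1. [C1‖L1]  r_C1² − 36 = 0  ⇒  r_C1 = 6 (r>0 drops 1)
2. [C1‖L2]  r_C1² − 36 = 0  ⇒  r_C1 = 6 (r>0 drops 1)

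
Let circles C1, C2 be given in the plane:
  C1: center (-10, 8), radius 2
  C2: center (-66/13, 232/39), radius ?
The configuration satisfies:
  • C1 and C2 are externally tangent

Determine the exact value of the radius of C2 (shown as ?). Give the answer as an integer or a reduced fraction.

1. [ext C1·C2]  r_C2² + 4r_C2 − 220/9 = 0  ⇒  r_C2 = 10/3 (r>0 drops 1)

10/3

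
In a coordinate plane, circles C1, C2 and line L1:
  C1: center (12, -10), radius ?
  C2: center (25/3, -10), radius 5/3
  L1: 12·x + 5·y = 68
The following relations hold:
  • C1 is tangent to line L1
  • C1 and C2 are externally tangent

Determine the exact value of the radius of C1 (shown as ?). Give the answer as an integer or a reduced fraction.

1. [C1‖L1]  r_C1² − 4 = 0  ⇒  r_C1 = 2 (r>0 drops 1)
2. [ext C1·C2]  r_C1² + (10/3)r_C1 − 32/3 = 0  ⇒  r_C1 = 2 (r>0 drops 1)

2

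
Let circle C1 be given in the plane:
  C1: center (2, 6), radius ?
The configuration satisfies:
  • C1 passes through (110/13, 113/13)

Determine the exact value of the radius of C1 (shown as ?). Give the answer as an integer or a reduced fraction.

1. [C1∋P]  r_C1² − 49 = 0  ⇒  r_C1 = 7 (r>0 drops 1)

7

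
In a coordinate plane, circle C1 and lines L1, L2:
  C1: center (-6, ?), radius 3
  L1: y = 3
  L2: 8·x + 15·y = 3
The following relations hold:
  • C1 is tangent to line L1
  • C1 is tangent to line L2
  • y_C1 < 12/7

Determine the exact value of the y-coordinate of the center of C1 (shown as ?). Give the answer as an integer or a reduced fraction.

1. [C1‖L1]  y_C1² − 6y_C1 = 0  ⇒  y_C1 = 0 or 6
2. [C1‖L2]  y_C1² − (34/5)y_C1 = 0  ⇒  y_C1 = 0 or 34/5

0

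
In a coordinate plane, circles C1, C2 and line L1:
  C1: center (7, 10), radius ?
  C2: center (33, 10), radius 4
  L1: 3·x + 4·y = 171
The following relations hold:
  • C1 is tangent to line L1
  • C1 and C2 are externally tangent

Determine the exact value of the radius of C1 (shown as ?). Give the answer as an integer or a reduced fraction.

1. [C1‖L1]  r_C1² − 484 = 0  ⇒  r_C1 = 22 (r>0 drops 1)
2. [ext C1·C2]  r_C1² + 8r_C1 − 660 = 0  ⇒  r_C1 = 22 (r>0 drops 1)

22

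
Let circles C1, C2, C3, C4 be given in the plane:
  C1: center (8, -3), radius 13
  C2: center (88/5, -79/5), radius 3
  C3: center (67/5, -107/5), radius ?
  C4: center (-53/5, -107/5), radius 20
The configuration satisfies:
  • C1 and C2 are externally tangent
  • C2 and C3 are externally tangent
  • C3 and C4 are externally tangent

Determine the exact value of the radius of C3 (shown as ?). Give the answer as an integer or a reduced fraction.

4

1. [ext C2·C3]  r_C3² + 6r_C3 − 40 = 0  ⇒  r_C3 = 4 (r>0 drops 1)
2. [ext C3·C4]  r_C3² + 40r_C3 − 176 = 0  ⇒  r_C3 = 4 (r>0 drops 1)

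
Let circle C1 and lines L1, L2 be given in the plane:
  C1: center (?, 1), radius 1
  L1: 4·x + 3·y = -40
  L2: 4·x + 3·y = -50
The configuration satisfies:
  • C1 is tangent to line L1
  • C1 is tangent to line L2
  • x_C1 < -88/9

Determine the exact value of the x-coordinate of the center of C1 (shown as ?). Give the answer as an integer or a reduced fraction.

1. [C1‖L1]  x_C1² + (43/2)x_C1 + 114 = 0  ⇒  x_C1 = -12 or -19/2
2. [C1‖L2]  x_C1² + (53/2)x_C1 + 174 = 0  ⇒  x_C1 = -29/2 or -12

-12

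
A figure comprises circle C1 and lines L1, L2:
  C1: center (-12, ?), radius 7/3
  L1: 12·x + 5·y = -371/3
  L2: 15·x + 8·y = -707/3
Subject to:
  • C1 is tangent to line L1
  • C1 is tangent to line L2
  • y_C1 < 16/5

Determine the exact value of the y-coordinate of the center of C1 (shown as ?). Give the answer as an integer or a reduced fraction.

-2

1. [C1‖L1]  y_C1² − (122/15)y_C1 − 304/15 = 0  ⇒  y_C1 = -2 or 152/15
2. [C1‖L2]  y_C1² + (167/12)y_C1 + 143/6 = 0  ⇒  y_C1 = -143/12 or -2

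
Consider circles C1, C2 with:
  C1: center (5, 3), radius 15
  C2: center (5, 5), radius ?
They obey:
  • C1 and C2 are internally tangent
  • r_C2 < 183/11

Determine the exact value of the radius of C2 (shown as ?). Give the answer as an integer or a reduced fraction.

1. [int C1,C2]  r_C2² − 30r_C2 + 221 = 0  ⇒  r_C2 = 13 or 17
2. given r_C2 < 183/11: keep 13

13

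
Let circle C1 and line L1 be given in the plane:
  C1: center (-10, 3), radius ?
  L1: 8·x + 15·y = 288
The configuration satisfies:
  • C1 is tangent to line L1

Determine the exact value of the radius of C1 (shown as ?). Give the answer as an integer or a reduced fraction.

19

1. [C1‖L1]  r_C1² − 361 = 0  ⇒  r_C1 = 19 (r>0 drops 1)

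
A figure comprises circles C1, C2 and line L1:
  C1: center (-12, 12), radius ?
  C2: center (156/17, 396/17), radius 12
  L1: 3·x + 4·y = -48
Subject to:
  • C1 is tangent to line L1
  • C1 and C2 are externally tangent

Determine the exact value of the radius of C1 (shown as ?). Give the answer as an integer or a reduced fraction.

12

1. [C1‖L1]  r_C1² − 144 = 0  ⇒  r_C1 = 12 (r>0 drops 1)
2. [ext C1·C2]  r_C1² + 24r_C1 − 432 = 0  ⇒  r_C1 = 12 (r>0 drops 1)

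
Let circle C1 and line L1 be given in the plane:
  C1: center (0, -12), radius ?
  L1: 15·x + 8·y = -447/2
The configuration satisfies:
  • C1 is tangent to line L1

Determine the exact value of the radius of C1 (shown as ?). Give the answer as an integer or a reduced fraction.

1. [C1‖L1]  r_C1² − 225/4 = 0  ⇒  r_C1 = 15/2 (r>0 drops 1)

15/2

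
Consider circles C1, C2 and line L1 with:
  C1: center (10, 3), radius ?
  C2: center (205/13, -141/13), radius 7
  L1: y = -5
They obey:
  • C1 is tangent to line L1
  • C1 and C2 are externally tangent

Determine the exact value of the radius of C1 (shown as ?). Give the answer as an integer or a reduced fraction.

1. [C1‖L1]  r_C1² − 64 = 0  ⇒  r_C1 = 8 (r>0 drops 1)
2. [ext C1·C2]  r_C1² + 14r_C1 − 176 = 0  ⇒  r_C1 = 8 (r>0 drops 1)

8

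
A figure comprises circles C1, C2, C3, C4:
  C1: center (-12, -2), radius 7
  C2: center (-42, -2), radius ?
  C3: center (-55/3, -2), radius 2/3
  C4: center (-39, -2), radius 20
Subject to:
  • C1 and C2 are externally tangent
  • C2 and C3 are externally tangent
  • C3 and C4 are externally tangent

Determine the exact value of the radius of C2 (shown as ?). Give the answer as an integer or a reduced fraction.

23

1. [ext C1·C2]  r_C2² + 14r_C2 − 851 = 0  ⇒  r_C2 = 23 (r>0 drops 1)
2. [ext C2·C3]  r_C2² + (4/3)r_C2 − 1679/3 = 0  ⇒  r_C2 = 23 (r>0 drops 1)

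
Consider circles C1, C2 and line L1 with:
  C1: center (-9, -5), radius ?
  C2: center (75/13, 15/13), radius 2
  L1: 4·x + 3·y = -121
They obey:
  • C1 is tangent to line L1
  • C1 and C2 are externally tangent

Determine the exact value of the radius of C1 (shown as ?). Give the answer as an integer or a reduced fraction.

14

1. [C1‖L1]  r_C1² − 196 = 0  ⇒  r_C1 = 14 (r>0 drops 1)
2. [ext C1·C2]  r_C1² + 4r_C1 − 252 = 0  ⇒  r_C1 = 14 (r>0 drops 1)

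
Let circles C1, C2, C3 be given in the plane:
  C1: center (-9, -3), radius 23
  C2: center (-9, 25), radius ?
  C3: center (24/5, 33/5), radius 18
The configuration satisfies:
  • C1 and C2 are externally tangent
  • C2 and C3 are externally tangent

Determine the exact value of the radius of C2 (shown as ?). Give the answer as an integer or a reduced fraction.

1. [ext C1·C2]  r_C2² + 46r_C2 − 255 = 0  ⇒  r_C2 = 5 (r>0 drops 1)
2. [ext C2·C3]  r_C2² + 36r_C2 − 205 = 0  ⇒  r_C2 = 5 (r>0 drops 1)

5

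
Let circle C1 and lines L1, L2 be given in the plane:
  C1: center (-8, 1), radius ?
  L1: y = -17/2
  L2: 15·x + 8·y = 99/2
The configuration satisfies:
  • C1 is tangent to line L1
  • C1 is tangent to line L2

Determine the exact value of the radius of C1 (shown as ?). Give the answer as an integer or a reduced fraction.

1. [C1‖L1]  r_C1² − 361/4 = 0  ⇒  r_C1 = 19/2 (r>0 drops 1)
2. [C1‖L2]  r_C1² − 361/4 = 0  ⇒  r_C1 = 19/2 (r>0 drops 1)

19/2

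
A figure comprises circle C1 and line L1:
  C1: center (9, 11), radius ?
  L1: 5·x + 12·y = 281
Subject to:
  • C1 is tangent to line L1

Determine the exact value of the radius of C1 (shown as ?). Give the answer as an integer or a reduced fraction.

1. [C1‖L1]  r_C1² − 64 = 0  ⇒  r_C1 = 8 (r>0 drops 1)

8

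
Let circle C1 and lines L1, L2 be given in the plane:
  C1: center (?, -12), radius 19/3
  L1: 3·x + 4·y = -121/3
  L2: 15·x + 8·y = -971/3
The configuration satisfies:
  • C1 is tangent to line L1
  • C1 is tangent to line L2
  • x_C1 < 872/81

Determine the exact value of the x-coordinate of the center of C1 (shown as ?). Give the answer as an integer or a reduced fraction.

1. [C1‖L1]  x_C1² − (46/9)x_C1 − 944/9 = 0  ⇒  x_C1 = -8 or 118/9
2. [C1‖L2]  x_C1² + (1366/45)x_C1 + 8048/45 = 0  ⇒  x_C1 = -1006/45 or -8

-8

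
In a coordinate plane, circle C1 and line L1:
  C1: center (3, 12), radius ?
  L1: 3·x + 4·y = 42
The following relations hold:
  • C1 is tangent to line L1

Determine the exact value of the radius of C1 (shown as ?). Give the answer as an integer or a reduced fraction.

3

1. [C1‖L1]  r_C1² − 9 = 0  ⇒  r_C1 = 3 (r>0 drops 1)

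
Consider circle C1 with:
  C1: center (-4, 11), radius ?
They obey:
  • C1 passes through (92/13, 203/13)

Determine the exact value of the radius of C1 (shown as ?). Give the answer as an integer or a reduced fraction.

1. [C1∋P]  r_C1² − 144 = 0  ⇒  r_C1 = 12 (r>0 drops 1)

12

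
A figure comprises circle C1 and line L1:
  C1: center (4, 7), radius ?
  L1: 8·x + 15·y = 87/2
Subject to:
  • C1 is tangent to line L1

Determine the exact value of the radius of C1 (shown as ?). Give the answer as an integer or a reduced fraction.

1. [C1‖L1]  r_C1² − 121/4 = 0  ⇒  r_C1 = 11/2 (r>0 drops 1)

11/2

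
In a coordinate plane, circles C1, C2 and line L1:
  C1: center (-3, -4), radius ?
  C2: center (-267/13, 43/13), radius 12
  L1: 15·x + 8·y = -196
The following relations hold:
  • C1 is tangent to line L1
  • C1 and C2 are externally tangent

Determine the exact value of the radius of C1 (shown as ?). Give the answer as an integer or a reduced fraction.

1. [C1‖L1]  r_C1² − 49 = 0  ⇒  r_C1 = 7 (r>0 drops 1)
2. [ext C1·C2]  r_C1² + 24r_C1 − 217 = 0  ⇒  r_C1 = 7 (r>0 drops 1)

7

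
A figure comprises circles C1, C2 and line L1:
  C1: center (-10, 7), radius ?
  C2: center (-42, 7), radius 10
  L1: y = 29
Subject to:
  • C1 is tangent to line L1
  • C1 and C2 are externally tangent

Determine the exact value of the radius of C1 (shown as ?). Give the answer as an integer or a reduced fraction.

22

1. [C1‖L1]  r_C1² − 484 = 0  ⇒  r_C1 = 22 (r>0 drops 1)
2. [ext C1·C2]  r_C1² + 20r_C1 − 924 = 0  ⇒  r_C1 = 22 (r>0 drops 1)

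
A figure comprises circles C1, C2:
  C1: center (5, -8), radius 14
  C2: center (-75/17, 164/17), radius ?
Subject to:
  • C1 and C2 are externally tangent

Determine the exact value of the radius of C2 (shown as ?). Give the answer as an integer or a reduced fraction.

1. [ext C1·C2]  r_C2² + 28r_C2 − 204 = 0  ⇒  r_C2 = 6 (r>0 drops 1)

6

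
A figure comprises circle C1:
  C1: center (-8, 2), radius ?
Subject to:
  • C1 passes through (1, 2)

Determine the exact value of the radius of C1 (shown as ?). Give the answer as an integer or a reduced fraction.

1. [C1∋P]  r_C1² − 81 = 0  ⇒  r_C1 = 9 (r>0 drops 1)

9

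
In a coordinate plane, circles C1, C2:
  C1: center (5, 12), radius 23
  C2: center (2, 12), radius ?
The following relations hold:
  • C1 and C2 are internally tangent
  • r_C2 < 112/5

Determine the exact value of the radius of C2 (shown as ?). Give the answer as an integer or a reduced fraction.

1. [int C1,C2]  r_C2² − 46r_C2 + 520 = 0  ⇒  r_C2 = 20 or 26
2. given r_C2 < 112/5: keep 20

20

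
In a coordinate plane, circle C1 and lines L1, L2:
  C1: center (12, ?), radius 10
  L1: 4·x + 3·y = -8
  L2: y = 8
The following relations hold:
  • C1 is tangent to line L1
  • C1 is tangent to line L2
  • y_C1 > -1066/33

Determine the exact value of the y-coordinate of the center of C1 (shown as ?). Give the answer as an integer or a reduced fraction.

1. [C1‖L1]  y_C1² + (112/3)y_C1 + 212/3 = 0  ⇒  y_C1 = -106/3 or -2
2. [C1‖L2]  y_C1² − 16y_C1 − 36 = 0  ⇒  y_C1 = -2 or 18

-2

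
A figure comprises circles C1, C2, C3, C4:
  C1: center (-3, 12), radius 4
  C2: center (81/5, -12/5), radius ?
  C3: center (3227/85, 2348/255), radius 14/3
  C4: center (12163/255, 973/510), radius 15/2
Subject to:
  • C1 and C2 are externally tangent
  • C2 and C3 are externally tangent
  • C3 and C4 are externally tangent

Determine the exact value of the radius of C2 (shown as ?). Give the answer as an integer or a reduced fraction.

20

1. [ext C1·C2]  r_C2² + 8r_C2 − 560 = 0  ⇒  r_C2 = 20 (r>0 drops 1)
2. [ext C2·C3]  r_C2² + (28/3)r_C2 − 1760/3 = 0  ⇒  r_C2 = 20 (r>0 drops 1)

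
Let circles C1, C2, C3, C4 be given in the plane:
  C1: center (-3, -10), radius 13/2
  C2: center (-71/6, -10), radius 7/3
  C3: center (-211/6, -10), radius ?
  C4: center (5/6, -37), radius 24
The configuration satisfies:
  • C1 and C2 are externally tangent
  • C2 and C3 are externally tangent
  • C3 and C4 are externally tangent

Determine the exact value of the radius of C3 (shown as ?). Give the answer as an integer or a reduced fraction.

21

1. [ext C2·C3]  r_C3² + (14/3)r_C3 − 539 = 0  ⇒  r_C3 = 21 (r>0 drops 1)
2. [ext C3·C4]  r_C3² + 48r_C3 − 1449 = 0  ⇒  r_C3 = 21 (r>0 drops 1)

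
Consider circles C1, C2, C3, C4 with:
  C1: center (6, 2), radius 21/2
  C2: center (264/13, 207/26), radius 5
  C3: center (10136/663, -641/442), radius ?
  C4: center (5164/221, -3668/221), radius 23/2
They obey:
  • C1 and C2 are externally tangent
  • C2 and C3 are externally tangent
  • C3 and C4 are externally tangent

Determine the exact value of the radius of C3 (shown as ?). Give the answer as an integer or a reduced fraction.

17/3

1. [ext C2·C3]  r_C3² + 10r_C3 − 799/9 = 0  ⇒  r_C3 = 17/3 (r>0 drops 1)
2. [ext C3·C4]  r_C3² + 23r_C3 − 1462/9 = 0  ⇒  r_C3 = 17/3 (r>0 drops 1)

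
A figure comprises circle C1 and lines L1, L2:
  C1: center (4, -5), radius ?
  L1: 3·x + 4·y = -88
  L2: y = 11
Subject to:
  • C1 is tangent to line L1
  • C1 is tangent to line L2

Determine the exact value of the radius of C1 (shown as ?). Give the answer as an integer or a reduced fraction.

16

1. [C1‖L1]  r_C1² − 256 = 0  ⇒  r_C1 = 16 (r>0 drops 1)
2. [C1‖L2]  r_C1² − 256 = 0  ⇒  r_C1 = 16 (r>0 drops 1)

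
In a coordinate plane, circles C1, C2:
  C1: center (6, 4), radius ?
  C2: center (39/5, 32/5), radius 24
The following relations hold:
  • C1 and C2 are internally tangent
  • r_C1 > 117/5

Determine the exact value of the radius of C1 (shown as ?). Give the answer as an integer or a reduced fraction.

27

1. [int C1,C2]  r_C1² − 48r_C1 + 567 = 0  ⇒  r_C1 = 21 or 27
2. given r_C1 > 117/5: keep 27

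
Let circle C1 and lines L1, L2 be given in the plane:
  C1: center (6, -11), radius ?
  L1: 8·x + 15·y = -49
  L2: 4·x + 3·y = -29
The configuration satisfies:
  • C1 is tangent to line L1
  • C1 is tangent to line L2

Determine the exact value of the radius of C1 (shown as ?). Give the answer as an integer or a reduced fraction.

4

1. [C1‖L1]  r_C1² − 16 = 0  ⇒  r_C1 = 4 (r>0 drops 1)
2. [C1‖L2]  r_C1² − 16 = 0  ⇒  r_C1 = 4 (r>0 drops 1)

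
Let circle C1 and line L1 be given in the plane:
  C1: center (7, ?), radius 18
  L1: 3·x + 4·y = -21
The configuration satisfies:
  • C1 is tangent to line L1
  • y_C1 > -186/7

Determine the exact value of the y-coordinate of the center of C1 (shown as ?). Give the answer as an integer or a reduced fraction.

12

1. [C1‖L1]  y_C1² + 21y_C1 − 396 = 0  ⇒  y_C1 = -33 or 12
2. given y_C1 > -186/7: keep 12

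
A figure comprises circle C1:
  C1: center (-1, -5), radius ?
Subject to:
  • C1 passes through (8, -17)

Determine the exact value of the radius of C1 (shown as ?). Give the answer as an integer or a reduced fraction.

1. [C1∋P]  r_C1² − 225 = 0  ⇒  r_C1 = 15 (r>0 drops 1)

15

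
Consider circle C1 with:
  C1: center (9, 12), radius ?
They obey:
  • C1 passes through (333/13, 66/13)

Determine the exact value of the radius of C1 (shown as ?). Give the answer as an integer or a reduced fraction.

18

1. [C1∋P]  r_C1² − 324 = 0  ⇒  r_C1 = 18 (r>0 drops 1)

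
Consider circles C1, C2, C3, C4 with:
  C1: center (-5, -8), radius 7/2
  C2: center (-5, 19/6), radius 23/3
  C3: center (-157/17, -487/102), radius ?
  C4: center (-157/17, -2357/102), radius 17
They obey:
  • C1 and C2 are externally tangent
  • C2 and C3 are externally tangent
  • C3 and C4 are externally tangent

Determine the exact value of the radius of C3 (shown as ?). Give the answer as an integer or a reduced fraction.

1. [ext C2·C3]  r_C3² + (46/3)r_C3 − 200/9 = 0  ⇒  r_C3 = 4/3 (r>0 drops 1)
2. [ext C3·C4]  r_C3² + 34r_C3 − 424/9 = 0  ⇒  r_C3 = 4/3 (r>0 drops 1)

4/3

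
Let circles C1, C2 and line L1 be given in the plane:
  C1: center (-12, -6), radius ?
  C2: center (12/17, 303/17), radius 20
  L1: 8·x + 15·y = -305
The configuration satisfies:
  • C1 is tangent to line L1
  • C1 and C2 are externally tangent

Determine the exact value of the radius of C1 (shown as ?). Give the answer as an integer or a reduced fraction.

1. [C1‖L1]  r_C1² − 49 = 0  ⇒  r_C1 = 7 (r>0 drops 1)
2. [ext C1·C2]  r_C1² + 40r_C1 − 329 = 0  ⇒  r_C1 = 7 (r>0 drops 1)

7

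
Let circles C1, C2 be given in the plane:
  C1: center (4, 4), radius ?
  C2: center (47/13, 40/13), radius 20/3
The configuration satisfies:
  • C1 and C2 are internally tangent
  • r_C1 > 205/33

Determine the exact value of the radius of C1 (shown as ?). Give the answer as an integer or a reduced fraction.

1. [int C1,C2]  r_C1² − (40/3)r_C1 + 391/9 = 0  ⇒  r_C1 = 17/3 or 23/3
2. given r_C1 > 205/33: keep 23/3

23/3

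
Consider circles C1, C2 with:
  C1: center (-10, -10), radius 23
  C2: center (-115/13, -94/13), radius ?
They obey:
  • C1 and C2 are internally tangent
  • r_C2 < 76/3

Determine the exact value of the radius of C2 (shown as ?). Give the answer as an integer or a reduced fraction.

20

1. [int C1,C2]  r_C2² − 46r_C2 + 520 = 0  ⇒  r_C2 = 20 or 26
2. given r_C2 < 76/3: keep 20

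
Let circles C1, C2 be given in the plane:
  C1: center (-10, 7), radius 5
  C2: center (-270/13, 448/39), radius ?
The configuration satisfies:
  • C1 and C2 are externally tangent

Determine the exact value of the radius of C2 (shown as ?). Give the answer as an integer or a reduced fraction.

1. [ext C1·C2]  r_C2² + 10r_C2 − 1000/9 = 0  ⇒  r_C2 = 20/3 (r>0 drops 1)

20/3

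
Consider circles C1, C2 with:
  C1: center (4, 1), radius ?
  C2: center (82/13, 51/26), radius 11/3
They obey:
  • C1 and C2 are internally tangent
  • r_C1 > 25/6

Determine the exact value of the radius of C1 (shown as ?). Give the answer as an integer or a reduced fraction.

37/6

1. [int C1,C2]  r_C1² − (22/3)r_C1 + 259/36 = 0  ⇒  r_C1 = 7/6 or 37/6
2. given r_C1 > 25/6: keep 37/6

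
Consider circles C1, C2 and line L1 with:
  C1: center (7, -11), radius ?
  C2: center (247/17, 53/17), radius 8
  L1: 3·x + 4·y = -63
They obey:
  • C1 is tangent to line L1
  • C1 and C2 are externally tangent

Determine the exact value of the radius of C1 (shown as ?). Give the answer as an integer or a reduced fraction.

1. [C1‖L1]  r_C1² − 64 = 0  ⇒  r_C1 = 8 (r>0 drops 1)
2. [ext C1·C2]  r_C1² + 16r_C1 − 192 = 0  ⇒  r_C1 = 8 (r>0 drops 1)

8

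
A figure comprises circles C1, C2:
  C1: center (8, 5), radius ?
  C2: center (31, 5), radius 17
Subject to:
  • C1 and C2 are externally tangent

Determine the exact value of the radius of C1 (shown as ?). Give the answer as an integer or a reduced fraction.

1. [ext C1·C2]  r_C1² + 34r_C1 − 240 = 0  ⇒  r_C1 = 6 (r>0 drops 1)

6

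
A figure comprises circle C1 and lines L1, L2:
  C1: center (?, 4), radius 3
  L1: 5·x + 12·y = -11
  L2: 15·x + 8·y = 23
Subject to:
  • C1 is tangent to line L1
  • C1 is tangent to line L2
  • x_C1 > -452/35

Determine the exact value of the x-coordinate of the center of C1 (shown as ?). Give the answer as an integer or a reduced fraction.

-4

1. [C1‖L1]  x_C1² + (118/5)x_C1 + 392/5 = 0  ⇒  x_C1 = -98/5 or -4
2. [C1‖L2]  x_C1² + (6/5)x_C1 − 56/5 = 0  ⇒  x_C1 = -4 or 14/5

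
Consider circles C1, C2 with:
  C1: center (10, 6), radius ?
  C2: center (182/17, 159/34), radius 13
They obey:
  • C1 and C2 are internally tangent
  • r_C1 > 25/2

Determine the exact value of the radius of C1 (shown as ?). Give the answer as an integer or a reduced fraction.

29/2

1. [int C1,C2]  r_C1² − 26r_C1 + 667/4 = 0  ⇒  r_C1 = 23/2 or 29/2
2. given r_C1 > 25/2: keep 29/2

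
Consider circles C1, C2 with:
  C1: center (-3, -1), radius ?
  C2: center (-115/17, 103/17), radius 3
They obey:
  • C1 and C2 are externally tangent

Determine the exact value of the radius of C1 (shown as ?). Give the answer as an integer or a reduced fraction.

5

1. [ext C1·C2]  r_C1² + 6r_C1 − 55 = 0  ⇒  r_C1 = 5 (r>0 drops 1)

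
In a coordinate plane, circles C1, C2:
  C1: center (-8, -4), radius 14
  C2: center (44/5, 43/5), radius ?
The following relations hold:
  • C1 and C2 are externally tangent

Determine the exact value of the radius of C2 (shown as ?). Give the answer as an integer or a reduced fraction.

1. [ext C1·C2]  r_C2² + 28r_C2 − 245 = 0  ⇒  r_C2 = 7 (r>0 drops 1)

7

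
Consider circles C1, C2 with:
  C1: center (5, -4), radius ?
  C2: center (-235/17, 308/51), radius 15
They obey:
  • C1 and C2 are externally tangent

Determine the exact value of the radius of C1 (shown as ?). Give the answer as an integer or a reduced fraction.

19/3

1. [ext C1·C2]  r_C1² + 30r_C1 − 2071/9 = 0  ⇒  r_C1 = 19/3 (r>0 drops 1)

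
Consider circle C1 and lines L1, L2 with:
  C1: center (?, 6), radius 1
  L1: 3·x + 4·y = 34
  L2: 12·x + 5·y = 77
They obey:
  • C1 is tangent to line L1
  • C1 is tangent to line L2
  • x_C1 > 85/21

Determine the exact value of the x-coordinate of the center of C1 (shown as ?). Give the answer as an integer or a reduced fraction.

1. [C1‖L1]  x_C1² − (20/3)x_C1 + 25/3 = 0  ⇒  x_C1 = 5/3 or 5
2. [C1‖L2]  x_C1² − (47/6)x_C1 + 85/6 = 0  ⇒  x_C1 = 17/6 or 5

5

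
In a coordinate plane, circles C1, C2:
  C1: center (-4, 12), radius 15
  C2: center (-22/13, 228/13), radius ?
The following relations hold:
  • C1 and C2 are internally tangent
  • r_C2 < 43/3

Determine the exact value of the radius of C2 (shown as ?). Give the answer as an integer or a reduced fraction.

1. [int C1,C2]  r_C2² − 30r_C2 + 189 = 0  ⇒  r_C2 = 9 or 21
2. given r_C2 < 43/3: keep 9

9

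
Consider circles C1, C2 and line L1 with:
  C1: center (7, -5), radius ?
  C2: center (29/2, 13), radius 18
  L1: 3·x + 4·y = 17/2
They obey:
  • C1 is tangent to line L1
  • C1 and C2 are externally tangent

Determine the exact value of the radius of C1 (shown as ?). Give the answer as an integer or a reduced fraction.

3/2

1. [C1‖L1]  r_C1² − 9/4 = 0  ⇒  r_C1 = 3/2 (r>0 drops 1)
2. [ext C1·C2]  r_C1² + 36r_C1 − 225/4 = 0  ⇒  r_C1 = 3/2 (r>0 drops 1)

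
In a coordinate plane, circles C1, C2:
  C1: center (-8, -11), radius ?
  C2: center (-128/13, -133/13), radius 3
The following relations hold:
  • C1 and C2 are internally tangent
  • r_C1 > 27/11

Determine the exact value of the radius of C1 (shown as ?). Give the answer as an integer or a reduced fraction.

5

1. [int C1,C2]  r_C1² − 6r_C1 + 5 = 0  ⇒  r_C1 = 1 or 5
2. given r_C1 > 27/11: keep 5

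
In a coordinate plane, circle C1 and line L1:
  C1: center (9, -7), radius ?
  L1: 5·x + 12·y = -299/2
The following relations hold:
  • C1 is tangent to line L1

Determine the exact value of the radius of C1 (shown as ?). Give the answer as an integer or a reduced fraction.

17/2

1. [C1‖L1]  r_C1² − 289/4 = 0  ⇒  r_C1 = 17/2 (r>0 drops 1)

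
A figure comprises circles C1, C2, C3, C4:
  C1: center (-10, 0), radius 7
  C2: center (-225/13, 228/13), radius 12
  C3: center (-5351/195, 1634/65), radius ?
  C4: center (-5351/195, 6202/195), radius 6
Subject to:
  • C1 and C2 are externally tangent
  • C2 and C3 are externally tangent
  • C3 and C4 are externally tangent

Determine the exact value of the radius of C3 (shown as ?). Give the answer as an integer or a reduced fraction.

1. [ext C2·C3]  r_C3² + 24r_C3 − 148/9 = 0  ⇒  r_C3 = 2/3 (r>0 drops 1)
2. [ext C3·C4]  r_C3² + 12r_C3 − 76/9 = 0  ⇒  r_C3 = 2/3 (r>0 drops 1)

2/3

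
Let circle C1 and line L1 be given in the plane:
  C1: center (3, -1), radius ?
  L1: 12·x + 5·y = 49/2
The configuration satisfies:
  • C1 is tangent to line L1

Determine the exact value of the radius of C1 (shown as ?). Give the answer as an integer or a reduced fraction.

1/2

1. [C1‖L1]  r_C1² − 1/4 = 0  ⇒  r_C1 = 1/2 (r>0 drops 1)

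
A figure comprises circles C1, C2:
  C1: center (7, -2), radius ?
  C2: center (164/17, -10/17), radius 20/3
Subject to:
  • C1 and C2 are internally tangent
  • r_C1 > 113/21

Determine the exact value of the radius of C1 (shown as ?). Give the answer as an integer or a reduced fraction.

1. [int C1,C2]  r_C1² − (40/3)r_C1 + 319/9 = 0  ⇒  r_C1 = 11/3 or 29/3
2. given r_C1 > 113/21: keep 29/3

29/3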